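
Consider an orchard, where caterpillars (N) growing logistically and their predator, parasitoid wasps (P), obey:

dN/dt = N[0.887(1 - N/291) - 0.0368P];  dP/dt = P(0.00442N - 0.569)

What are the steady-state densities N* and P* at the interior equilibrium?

N* ≈ 129, P* ≈ 13.4

From dP/dt = 0 with P > 0: 0.00442N* = 0.569, so N* = 129.
Substitute into dN/dt = 0: 0.887(1 - 129/291) = 0.0368P*.
The bracket is 0.558, giving P* = 0.495/0.0368 = 13.4.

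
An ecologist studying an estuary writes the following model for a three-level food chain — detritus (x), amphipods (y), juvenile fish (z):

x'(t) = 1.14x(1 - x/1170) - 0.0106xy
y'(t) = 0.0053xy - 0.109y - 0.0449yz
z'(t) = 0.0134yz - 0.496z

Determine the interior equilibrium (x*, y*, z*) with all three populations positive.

From dz/dt = 0: 0.0134y* = 0.496, so y* = 37.
From dx/dt = 0: 1.14(1 - x*/1170) = 0.0106·37, giving x* = 1170·(1 - 0.344) = 767.
From dy/dt = 0: 0.0053·767 - 0.109 = 0.0449z*, so z* = 3.96/0.0449 = 88.1.

x* ≈ 767, y* ≈ 37, z* ≈ 88.1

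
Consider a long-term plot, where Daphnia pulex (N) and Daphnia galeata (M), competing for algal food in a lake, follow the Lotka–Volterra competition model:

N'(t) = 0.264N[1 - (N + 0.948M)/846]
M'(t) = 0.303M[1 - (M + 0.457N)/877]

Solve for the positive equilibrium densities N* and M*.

Setting both brackets to zero gives the nullclines N + 0.948M = 846 and 0.457N + M = 877.
Substituting M = 877 - 0.457N into the first: N(1 - 0.948·0.457) = 846 - 0.948·877.
So N* = 14.6/0.567 = 25.8, and then M* = 877 - 0.457·25.8 = 865.

N* ≈ 25.8, M* ≈ 865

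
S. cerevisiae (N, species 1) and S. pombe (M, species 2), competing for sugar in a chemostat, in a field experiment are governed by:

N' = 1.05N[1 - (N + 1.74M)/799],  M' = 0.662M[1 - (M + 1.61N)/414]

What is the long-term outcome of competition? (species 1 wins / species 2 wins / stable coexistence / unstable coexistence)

Compare the nullcline intercepts: K1/α12 = 799/1.74 = 459 > K2 = 414; K2/α21 = 414/1.61 = 257 < K1 = 799.
Since the inequalities point opposite ways, species 1 can invade but species 2 cannot.

species 1 excludes species 2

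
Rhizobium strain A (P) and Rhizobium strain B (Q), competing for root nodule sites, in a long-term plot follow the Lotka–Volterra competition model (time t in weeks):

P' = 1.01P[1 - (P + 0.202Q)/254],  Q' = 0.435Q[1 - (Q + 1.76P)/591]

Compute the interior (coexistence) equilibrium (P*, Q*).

P* ≈ 209, Q* ≈ 223

Setting both brackets to zero gives the nullclines P + 0.202Q = 254 and 1.76P + Q = 591.
Substituting Q = 591 - 1.76P into the first: P(1 - 0.202·1.76) = 254 - 0.202·591.
So P* = 135/0.644 = 209, and then Q* = 591 - 1.76·209 = 223.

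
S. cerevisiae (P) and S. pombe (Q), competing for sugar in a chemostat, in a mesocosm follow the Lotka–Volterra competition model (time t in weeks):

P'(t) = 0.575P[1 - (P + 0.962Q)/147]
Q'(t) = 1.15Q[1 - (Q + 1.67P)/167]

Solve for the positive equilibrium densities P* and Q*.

P* ≈ 22.5, Q* ≈ 129

Setting both brackets to zero gives the nullclines P + 0.962Q = 147 and 1.67P + Q = 167.
Substituting Q = 167 - 1.67P into the first: P(1 - 0.962·1.67) = 147 - 0.962·167.
So P* = -13.7/-0.607 = 22.5, and then Q* = 167 - 1.67·22.5 = 129.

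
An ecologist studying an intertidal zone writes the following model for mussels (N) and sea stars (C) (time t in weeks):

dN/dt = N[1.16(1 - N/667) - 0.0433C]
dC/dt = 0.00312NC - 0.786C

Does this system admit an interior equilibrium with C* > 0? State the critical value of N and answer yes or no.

Threshold N = 252; K > 252, so yes, the predator persists.

The predator equation gives dC/dt > 0 only when N > 0.786/0.00312 = 252.
Without the predator, N → K = 667. Since 667 > 252, the predator can invade and persist.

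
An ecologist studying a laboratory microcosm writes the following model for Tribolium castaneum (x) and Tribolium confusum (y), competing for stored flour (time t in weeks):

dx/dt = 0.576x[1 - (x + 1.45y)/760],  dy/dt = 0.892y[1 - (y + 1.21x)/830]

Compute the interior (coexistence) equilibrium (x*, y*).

x* ≈ 588, y* ≈ 119

Setting both brackets to zero gives the nullclines x + 1.45y = 760 and 1.21x + y = 830.
Substituting y = 830 - 1.21x into the first: x(1 - 1.45·1.21) = 760 - 1.45·830.
So x* = -444/-0.754 = 588, and then y* = 830 - 1.21·588 = 119.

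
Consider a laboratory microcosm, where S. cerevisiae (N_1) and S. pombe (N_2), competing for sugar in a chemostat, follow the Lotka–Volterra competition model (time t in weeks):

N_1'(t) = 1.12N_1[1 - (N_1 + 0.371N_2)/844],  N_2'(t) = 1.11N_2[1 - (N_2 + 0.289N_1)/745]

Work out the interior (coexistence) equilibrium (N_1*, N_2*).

Setting both brackets to zero gives the nullclines N_1 + 0.371N_2 = 844 and 0.289N_1 + N_2 = 745.
Substituting N_2 = 745 - 0.289N_1 into the first: N_1(1 - 0.371·0.289) = 844 - 0.371·745.
So N_1* = 568/0.893 = 636, and then N_2* = 745 - 0.289·636 = 561.

N_1* ≈ 636, N_2* ≈ 561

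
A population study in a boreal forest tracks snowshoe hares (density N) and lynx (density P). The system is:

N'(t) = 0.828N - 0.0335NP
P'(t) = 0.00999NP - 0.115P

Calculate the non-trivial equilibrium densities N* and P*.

Set dP/dt = 0 with P > 0: 0.00999N - 0.115 = 0, so N* = 0.115/0.00999 = 11.5.
Set dN/dt = 0 with N > 0: 0.828 - 0.0335P = 0, so P* = 0.828/0.0335 = 24.7.

N* ≈ 11.5, P* ≈ 24.7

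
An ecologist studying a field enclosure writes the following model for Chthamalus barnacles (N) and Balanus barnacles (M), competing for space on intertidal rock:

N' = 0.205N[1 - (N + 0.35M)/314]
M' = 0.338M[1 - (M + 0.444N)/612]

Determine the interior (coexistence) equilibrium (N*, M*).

N* ≈ 118, M* ≈ 560

Setting both brackets to zero gives the nullclines N + 0.35M = 314 and 0.444N + M = 612.
Substituting M = 612 - 0.444N into the first: N(1 - 0.35·0.444) = 314 - 0.35·612.
So N* = 99.8/0.845 = 118, and then M* = 612 - 0.444·118 = 560.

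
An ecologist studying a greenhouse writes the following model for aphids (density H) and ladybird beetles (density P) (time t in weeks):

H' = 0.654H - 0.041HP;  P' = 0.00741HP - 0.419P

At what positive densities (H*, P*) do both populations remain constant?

Set dP/dt = 0 with P > 0: 0.00741H - 0.419 = 0, so H* = 0.419/0.00741 = 56.5.
Set dH/dt = 0 with H > 0: 0.654 - 0.041P = 0, so P* = 0.654/0.041 = 16.

H* ≈ 56.5, P* ≈ 16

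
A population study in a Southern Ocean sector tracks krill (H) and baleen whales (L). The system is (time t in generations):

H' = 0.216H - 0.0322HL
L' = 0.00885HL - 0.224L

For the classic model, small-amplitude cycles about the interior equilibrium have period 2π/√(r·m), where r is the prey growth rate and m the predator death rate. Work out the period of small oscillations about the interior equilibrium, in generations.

Here r = 0.216 and m = 0.224, so r·m = 0.0484.
ω = √0.0484 = 0.22 per generation, hence T = 2π/ω ≈ 28.6 generations.

T ≈ 28.6 generations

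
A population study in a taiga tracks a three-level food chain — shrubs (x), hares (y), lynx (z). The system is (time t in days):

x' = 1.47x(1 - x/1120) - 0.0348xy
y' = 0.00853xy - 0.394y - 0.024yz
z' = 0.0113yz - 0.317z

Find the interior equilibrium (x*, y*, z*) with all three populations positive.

From dz/dt = 0: 0.0113y* = 0.317, so y* = 28.1.
From dx/dt = 0: 1.47(1 - x*/1120) = 0.0348·28.1, giving x* = 1120·(1 - 0.664) = 376.
From dy/dt = 0: 0.00853·376 - 0.394 = 0.024z*, so z* = 2.81/0.024 = 117.

x* ≈ 376, y* ≈ 28.1, z* ≈ 117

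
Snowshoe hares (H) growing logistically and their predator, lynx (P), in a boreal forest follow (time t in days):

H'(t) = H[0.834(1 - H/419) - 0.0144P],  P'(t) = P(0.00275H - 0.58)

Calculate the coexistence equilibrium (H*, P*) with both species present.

From dP/dt = 0 with P > 0: 0.00275H* = 0.58, so H* = 211.
Substitute into dH/dt = 0: 0.834(1 - 211/419) = 0.0144P*.
The bracket is 0.497, giving P* = 0.414/0.0144 = 28.8.

H* ≈ 211, P* ≈ 28.8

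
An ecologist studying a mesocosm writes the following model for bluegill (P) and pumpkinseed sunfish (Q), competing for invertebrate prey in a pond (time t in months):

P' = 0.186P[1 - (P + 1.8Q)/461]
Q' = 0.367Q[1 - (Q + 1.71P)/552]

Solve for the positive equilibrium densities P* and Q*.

P* ≈ 256, Q* ≈ 114

Setting both brackets to zero gives the nullclines P + 1.8Q = 461 and 1.71P + Q = 552.
Substituting Q = 552 - 1.71P into the first: P(1 - 1.8·1.71) = 461 - 1.8·552.
So P* = -533/-2.08 = 256, and then Q* = 552 - 1.71·256 = 114.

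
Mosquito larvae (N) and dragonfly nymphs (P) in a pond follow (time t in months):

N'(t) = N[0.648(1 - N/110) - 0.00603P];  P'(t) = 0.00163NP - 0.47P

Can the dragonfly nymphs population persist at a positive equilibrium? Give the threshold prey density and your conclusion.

Threshold N = 288; K < 288, so no, the predator goes extinct.

The predator equation gives dP/dt > 0 only when N > 0.47/0.00163 = 288.
Without the predator, N → K = 110. Since 110 < 288, the predator cannot invade.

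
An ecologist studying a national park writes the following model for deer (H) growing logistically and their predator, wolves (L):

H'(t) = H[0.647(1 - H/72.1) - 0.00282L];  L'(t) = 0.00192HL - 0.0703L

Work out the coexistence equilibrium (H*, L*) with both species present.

H* ≈ 36.6, L* ≈ 113

From dL/dt = 0 with L > 0: 0.00192H* = 0.0703, so H* = 36.6.
Substitute into dH/dt = 0: 0.647(1 - 36.6/72.1) = 0.00282L*.
The bracket is 0.492, giving L* = 0.318/0.00282 = 113.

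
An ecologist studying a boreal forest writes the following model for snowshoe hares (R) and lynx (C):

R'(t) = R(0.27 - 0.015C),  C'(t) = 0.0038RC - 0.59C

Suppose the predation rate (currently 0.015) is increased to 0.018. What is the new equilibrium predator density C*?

C* ≈ 15

At the interior fixed point, setting dR/dt = 0 with R > 0 fixes C* = (prey growth rate)/(RC coefficient) — independent of the other coefficients.
With the change, C* = 0.27/0.018 = 15; it falls from 18.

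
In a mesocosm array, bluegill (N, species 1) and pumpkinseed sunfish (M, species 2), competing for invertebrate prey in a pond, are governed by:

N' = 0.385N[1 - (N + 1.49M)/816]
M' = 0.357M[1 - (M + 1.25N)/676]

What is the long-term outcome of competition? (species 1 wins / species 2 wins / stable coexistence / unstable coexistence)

Compare the nullcline intercepts: K1/α12 = 816/1.49 = 548 < K2 = 676; K2/α21 = 676/1.25 = 541 < K1 = 816.
Since both are reversed, neither can invade when rare; the interior point is a saddle.

unstable coexistence (outcome depends on initial conditions)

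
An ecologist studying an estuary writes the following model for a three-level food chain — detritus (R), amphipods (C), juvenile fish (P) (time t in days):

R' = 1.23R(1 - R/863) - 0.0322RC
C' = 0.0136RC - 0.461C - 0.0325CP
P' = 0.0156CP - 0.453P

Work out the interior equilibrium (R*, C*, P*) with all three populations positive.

R* ≈ 207, C* ≈ 29, P* ≈ 72.4

From dP/dt = 0: 0.0156C* = 0.453, so C* = 29.
From dR/dt = 0: 1.23(1 - R*/863) = 0.0322·29, giving R* = 863·(1 - 0.76) = 207.
From dC/dt = 0: 0.0136·207 - 0.461 = 0.0325P*, so P* = 2.35/0.0325 = 72.4.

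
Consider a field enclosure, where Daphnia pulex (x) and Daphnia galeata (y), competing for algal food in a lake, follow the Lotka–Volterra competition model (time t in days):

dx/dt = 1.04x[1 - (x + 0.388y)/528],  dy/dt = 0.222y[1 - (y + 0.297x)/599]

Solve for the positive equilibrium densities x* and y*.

Setting both brackets to zero gives the nullclines x + 0.388y = 528 and 0.297x + y = 599.
Substituting y = 599 - 0.297x into the first: x(1 - 0.388·0.297) = 528 - 0.388·599.
So x* = 296/0.885 = 334, and then y* = 599 - 0.297·334 = 500.

x* ≈ 334, y* ≈ 500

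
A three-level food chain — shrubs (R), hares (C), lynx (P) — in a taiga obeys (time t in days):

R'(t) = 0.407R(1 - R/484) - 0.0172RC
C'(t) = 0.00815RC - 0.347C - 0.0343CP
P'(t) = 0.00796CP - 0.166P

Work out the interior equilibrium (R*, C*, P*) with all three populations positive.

From dP/dt = 0: 0.00796C* = 0.166, so C* = 20.9.
From dR/dt = 0: 0.407(1 - R*/484) = 0.0172·20.9, giving R* = 484·(1 - 0.881) = 57.4.
From dC/dt = 0: 0.00815·57.4 - 0.347 = 0.0343P*, so P* = 0.121/0.0343 = 3.53.

R* ≈ 57.4, C* ≈ 20.9, P* ≈ 3.53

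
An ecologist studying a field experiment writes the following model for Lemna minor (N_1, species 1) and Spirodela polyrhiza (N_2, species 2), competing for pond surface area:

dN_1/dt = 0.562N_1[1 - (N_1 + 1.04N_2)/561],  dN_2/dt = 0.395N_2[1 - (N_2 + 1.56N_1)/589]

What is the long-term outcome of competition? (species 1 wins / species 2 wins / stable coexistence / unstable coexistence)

unstable coexistence (outcome depends on initial conditions)

Compare the nullcline intercepts: K1/α12 = 561/1.04 = 539 < K2 = 589; K2/α21 = 589/1.56 = 378 < K1 = 561.
Since both are reversed, neither can invade when rare; the interior point is a saddle.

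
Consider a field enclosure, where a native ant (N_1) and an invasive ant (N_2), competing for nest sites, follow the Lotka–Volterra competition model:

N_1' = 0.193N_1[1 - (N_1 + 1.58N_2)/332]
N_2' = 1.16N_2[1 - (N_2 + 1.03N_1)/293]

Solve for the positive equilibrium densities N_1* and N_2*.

Setting both brackets to zero gives the nullclines N_1 + 1.58N_2 = 332 and 1.03N_1 + N_2 = 293.
Substituting N_2 = 293 - 1.03N_1 into the first: N_1(1 - 1.58·1.03) = 332 - 1.58·293.
So N_1* = -131/-0.627 = 209, and then N_2* = 293 - 1.03·209 = 78.

N_1* ≈ 209, N_2* ≈ 78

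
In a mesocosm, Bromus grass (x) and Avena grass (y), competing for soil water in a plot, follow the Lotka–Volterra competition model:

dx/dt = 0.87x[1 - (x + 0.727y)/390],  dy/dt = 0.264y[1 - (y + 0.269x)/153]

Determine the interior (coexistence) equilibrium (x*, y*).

Setting both brackets to zero gives the nullclines x + 0.727y = 390 and 0.269x + y = 153.
Substituting y = 153 - 0.269x into the first: x(1 - 0.727·0.269) = 390 - 0.727·153.
So x* = 279/0.804 = 347, and then y* = 153 - 0.269·347 = 59.8.

x* ≈ 347, y* ≈ 59.8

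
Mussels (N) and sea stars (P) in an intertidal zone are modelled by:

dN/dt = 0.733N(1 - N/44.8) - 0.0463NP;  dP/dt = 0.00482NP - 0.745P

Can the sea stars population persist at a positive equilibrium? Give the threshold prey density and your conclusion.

The predator equation gives dP/dt > 0 only when N > 0.745/0.00482 = 155.
Without the predator, N → K = 44.8. Since 44.8 < 155, the predator cannot invade.

Threshold N = 155; K < 155, so no, the predator goes extinct.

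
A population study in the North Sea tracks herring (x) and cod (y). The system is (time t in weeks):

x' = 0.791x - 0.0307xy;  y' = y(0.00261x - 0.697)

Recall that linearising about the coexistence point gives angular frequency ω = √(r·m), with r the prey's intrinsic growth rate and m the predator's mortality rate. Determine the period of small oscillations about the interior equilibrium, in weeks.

T ≈ 8.46 weeks

Here r = 0.791 and m = 0.697, so r·m = 0.551.
ω = √0.551 = 0.743 per week, hence T = 2π/ω ≈ 8.46 weeks.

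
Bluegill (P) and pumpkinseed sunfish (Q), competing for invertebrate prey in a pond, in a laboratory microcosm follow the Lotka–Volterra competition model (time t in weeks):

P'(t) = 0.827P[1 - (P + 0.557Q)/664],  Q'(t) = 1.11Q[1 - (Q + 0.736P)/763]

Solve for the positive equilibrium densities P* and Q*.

Setting both brackets to zero gives the nullclines P + 0.557Q = 664 and 0.736P + Q = 763.
Substituting Q = 763 - 0.736P into the first: P(1 - 0.557·0.736) = 664 - 0.557·763.
So P* = 239/0.59 = 405, and then Q* = 763 - 0.736·405 = 465.

P* ≈ 405, Q* ≈ 465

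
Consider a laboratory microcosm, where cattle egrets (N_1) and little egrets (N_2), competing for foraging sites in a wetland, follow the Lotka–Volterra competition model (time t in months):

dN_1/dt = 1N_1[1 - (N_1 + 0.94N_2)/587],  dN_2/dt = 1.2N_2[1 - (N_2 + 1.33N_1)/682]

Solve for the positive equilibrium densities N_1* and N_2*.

N_1* ≈ 216, N_2* ≈ 395

Setting both brackets to zero gives the nullclines N_1 + 0.94N_2 = 587 and 1.33N_1 + N_2 = 682.
Substituting N_2 = 682 - 1.33N_1 into the first: N_1(1 - 0.94·1.33) = 587 - 0.94·682.
So N_1* = -54.1/-0.25 = 216, and then N_2* = 682 - 1.33·216 = 395.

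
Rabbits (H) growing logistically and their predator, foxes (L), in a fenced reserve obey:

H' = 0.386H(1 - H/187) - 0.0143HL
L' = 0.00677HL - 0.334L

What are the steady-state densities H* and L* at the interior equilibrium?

From dL/dt = 0 with L > 0: 0.00677H* = 0.334, so H* = 49.3.
Substitute into dH/dt = 0: 0.386(1 - 49.3/187) = 0.0143L*.
The bracket is 0.736, giving L* = 0.284/0.0143 = 19.9.

H* ≈ 49.3, L* ≈ 19.9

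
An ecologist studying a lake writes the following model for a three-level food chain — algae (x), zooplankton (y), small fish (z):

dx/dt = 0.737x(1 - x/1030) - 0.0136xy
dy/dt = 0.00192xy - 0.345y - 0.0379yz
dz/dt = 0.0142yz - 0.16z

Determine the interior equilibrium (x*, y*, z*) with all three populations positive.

x* ≈ 816, y* ≈ 11.3, z* ≈ 32.2

From dz/dt = 0: 0.0142y* = 0.16, so y* = 11.3.
From dx/dt = 0: 0.737(1 - x*/1030) = 0.0136·11.3, giving x* = 1030·(1 - 0.208) = 816.
From dy/dt = 0: 0.00192·816 - 0.345 = 0.0379z*, so z* = 1.22/0.0379 = 32.2.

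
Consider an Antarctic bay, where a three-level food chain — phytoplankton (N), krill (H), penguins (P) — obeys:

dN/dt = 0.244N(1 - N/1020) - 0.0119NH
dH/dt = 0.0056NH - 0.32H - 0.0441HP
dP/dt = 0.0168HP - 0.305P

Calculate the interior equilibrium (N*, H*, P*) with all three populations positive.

N* ≈ 117, H* ≈ 18.2, P* ≈ 7.59

From dP/dt = 0: 0.0168H* = 0.305, so H* = 18.2.
From dN/dt = 0: 0.244(1 - N*/1020) = 0.0119·18.2, giving N* = 1020·(1 - 0.885) = 117.
From dH/dt = 0: 0.0056·117 - 0.32 = 0.0441P*, so P* = 0.334/0.0441 = 7.59.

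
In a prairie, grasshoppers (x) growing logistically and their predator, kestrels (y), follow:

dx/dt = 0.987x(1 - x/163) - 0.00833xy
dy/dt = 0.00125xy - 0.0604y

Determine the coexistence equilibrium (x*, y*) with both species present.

From dy/dt = 0 with y > 0: 0.00125x* = 0.0604, so x* = 48.3.
Substitute into dx/dt = 0: 0.987(1 - 48.3/163) = 0.00833y*.
The bracket is 0.704, giving y* = 0.694/0.00833 = 83.4.

x* ≈ 48.3, y* ≈ 83.4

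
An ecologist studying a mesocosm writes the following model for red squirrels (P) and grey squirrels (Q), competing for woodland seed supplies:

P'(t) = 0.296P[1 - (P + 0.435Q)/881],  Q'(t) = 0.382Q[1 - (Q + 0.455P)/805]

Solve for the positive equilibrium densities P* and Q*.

Setting both brackets to zero gives the nullclines P + 0.435Q = 881 and 0.455P + Q = 805.
Substituting Q = 805 - 0.455P into the first: P(1 - 0.435·0.455) = 881 - 0.435·805.
So P* = 531/0.802 = 662, and then Q* = 805 - 0.455·662 = 504.

P* ≈ 662, Q* ≈ 504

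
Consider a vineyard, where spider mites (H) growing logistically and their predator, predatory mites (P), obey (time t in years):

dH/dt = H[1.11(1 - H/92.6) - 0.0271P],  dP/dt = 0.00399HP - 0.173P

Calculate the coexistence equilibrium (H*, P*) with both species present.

H* ≈ 43.4, P* ≈ 21.8

From dP/dt = 0 with P > 0: 0.00399H* = 0.173, so H* = 43.4.
Substitute into dH/dt = 0: 1.11(1 - 43.4/92.6) = 0.0271P*.
The bracket is 0.532, giving P* = 0.59/0.0271 = 21.8.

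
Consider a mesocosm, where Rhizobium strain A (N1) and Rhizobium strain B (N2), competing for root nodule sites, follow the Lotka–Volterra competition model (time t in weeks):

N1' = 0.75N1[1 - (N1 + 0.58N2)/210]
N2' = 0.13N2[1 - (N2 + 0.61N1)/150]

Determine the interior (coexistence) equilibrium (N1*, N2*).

Setting both brackets to zero gives the nullclines N1 + 0.58N2 = 210 and 0.61N1 + N2 = 150.
Substituting N2 = 150 - 0.61N1 into the first: N1(1 - 0.58·0.61) = 210 - 0.58·150.
So N1* = 123/0.646 = 190, and then N2* = 150 - 0.61·190 = 33.9.

N1* ≈ 190, N2* ≈ 33.9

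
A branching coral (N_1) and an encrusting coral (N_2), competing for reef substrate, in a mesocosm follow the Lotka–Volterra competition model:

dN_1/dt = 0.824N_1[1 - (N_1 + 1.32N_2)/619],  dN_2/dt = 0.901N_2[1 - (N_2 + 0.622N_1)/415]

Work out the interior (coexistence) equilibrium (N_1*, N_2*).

Setting both brackets to zero gives the nullclines N_1 + 1.32N_2 = 619 and 0.622N_1 + N_2 = 415.
Substituting N_2 = 415 - 0.622N_1 into the first: N_1(1 - 1.32·0.622) = 619 - 1.32·415.
So N_1* = 71.2/0.179 = 398, and then N_2* = 415 - 0.622·398 = 168.

N_1* ≈ 398, N_2* ≈ 168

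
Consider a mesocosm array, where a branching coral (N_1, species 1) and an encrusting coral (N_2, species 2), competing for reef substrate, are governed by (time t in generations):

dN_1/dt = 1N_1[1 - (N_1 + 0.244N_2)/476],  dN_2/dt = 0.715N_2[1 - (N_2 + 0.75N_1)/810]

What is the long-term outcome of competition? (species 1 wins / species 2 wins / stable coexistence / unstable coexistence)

stable coexistence

Compare the nullcline intercepts: K1/α12 = 476/0.244 = 1950 > K2 = 810; K2/α21 = 810/0.75 = 1080 > K1 = 476.
Since both inequalities hold, each species can invade when rare, so the interior equilibrium is stable.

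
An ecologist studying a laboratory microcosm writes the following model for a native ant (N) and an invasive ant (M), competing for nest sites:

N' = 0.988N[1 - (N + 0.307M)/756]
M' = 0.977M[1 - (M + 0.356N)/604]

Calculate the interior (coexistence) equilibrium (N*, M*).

Setting both brackets to zero gives the nullclines N + 0.307M = 756 and 0.356N + M = 604.
Substituting M = 604 - 0.356N into the first: N(1 - 0.307·0.356) = 756 - 0.307·604.
So N* = 571/0.891 = 641, and then M* = 604 - 0.356·641 = 376.

N* ≈ 641, M* ≈ 376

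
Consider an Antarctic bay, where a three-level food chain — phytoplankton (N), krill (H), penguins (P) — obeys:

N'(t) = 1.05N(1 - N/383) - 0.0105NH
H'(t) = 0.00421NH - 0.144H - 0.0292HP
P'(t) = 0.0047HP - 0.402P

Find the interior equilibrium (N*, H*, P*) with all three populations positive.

From dP/dt = 0: 0.0047H* = 0.402, so H* = 85.5.
From dN/dt = 0: 1.05(1 - N*/383) = 0.0105·85.5, giving N* = 383·(1 - 0.855) = 55.4.
From dH/dt = 0: 0.00421·55.4 - 0.144 = 0.0292P*, so P* = 0.0893/0.0292 = 3.06.

N* ≈ 55.4, H* ≈ 85.5, P* ≈ 3.06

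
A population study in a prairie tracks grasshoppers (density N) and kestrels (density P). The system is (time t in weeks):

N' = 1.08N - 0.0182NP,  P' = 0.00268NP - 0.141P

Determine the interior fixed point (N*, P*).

Set dP/dt = 0 with P > 0: 0.00268N - 0.141 = 0, so N* = 0.141/0.00268 = 52.6.
Set dN/dt = 0 with N > 0: 1.08 - 0.0182P = 0, so P* = 1.08/0.0182 = 59.3.

N* ≈ 52.6, P* ≈ 59.3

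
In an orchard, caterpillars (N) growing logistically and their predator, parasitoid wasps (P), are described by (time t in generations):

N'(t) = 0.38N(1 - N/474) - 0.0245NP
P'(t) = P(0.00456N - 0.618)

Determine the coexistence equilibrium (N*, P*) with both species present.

N* ≈ 136, P* ≈ 11.1

From dP/dt = 0 with P > 0: 0.00456N* = 0.618, so N* = 136.
Substitute into dN/dt = 0: 0.38(1 - 136/474) = 0.0245P*.
The bracket is 0.714, giving P* = 0.271/0.0245 = 11.1.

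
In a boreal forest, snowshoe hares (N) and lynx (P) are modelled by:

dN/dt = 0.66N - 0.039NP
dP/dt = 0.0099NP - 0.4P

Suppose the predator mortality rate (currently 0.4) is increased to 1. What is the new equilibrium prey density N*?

At the interior fixed point, setting dP/dt = 0 with P > 0 fixes N* = (predator death rate)/(NP coefficient) — independent of the other coefficients.
With the change, N* = 1/0.0099 = 101; it rises from 40.4.

N* ≈ 101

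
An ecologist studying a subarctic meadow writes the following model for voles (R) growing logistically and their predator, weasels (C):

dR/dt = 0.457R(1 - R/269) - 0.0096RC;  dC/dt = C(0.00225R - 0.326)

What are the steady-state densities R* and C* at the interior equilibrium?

From dC/dt = 0 with C > 0: 0.00225R* = 0.326, so R* = 145.
Substitute into dR/dt = 0: 0.457(1 - 145/269) = 0.0096C*.
The bracket is 0.461, giving C* = 0.211/0.0096 = 22.

R* ≈ 145, C* ≈ 22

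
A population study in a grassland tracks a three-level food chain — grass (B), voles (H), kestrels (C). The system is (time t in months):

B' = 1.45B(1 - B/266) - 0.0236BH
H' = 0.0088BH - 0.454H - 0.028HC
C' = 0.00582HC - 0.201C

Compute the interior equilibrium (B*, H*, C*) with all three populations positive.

B* ≈ 116, H* ≈ 34.5, C* ≈ 20.4

From dC/dt = 0: 0.00582H* = 0.201, so H* = 34.5.
From dB/dt = 0: 1.45(1 - B*/266) = 0.0236·34.5, giving B* = 266·(1 - 0.562) = 116.
From dH/dt = 0: 0.0088·116 - 0.454 = 0.028C*, so C* = 0.571/0.028 = 20.4.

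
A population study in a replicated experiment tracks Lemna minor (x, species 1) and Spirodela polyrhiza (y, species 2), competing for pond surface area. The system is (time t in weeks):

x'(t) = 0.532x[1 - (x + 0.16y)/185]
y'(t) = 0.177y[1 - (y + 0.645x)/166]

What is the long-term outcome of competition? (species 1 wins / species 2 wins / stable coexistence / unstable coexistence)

Compare the nullcline intercepts: K1/α12 = 185/0.16 = 1160 > K2 = 166; K2/α21 = 166/0.645 = 257 > K1 = 185.
Since both inequalities hold, each species can invade when rare, so the interior equilibrium is stable.

stable coexistence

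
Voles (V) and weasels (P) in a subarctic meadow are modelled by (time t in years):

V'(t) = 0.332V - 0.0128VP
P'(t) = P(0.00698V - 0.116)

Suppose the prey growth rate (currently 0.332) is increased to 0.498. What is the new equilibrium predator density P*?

At the interior fixed point, setting dV/dt = 0 with V > 0 fixes P* = (prey growth rate)/(VP coefficient) — independent of the other coefficients.
With the change, P* = 0.498/0.0128 = 38.9; it rises from 25.9.

P* ≈ 38.9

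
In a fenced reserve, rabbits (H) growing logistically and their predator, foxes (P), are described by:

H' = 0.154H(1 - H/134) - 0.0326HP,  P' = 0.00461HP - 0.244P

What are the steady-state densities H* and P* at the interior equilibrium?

H* ≈ 52.9, P* ≈ 2.86

From dP/dt = 0 with P > 0: 0.00461H* = 0.244, so H* = 52.9.
Substitute into dH/dt = 0: 0.154(1 - 52.9/134) = 0.0326P*.
The bracket is 0.605, giving P* = 0.0932/0.0326 = 2.86.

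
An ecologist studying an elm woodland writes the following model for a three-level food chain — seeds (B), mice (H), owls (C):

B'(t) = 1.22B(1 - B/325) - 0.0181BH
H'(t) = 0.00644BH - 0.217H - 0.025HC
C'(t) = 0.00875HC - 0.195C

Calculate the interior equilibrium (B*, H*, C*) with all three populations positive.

B* ≈ 218, H* ≈ 22.3, C* ≈ 47.4

From dC/dt = 0: 0.00875H* = 0.195, so H* = 22.3.
From dB/dt = 0: 1.22(1 - B*/325) = 0.0181·22.3, giving B* = 325·(1 - 0.331) = 218.
From dH/dt = 0: 0.00644·218 - 0.217 = 0.025C*, so C* = 1.18/0.025 = 47.4.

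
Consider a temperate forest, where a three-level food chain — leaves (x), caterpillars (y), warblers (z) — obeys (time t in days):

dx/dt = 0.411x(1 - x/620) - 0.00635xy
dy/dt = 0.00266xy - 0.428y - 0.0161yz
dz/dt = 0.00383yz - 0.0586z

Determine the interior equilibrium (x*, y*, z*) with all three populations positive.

From dz/dt = 0: 0.00383y* = 0.0586, so y* = 15.3.
From dx/dt = 0: 0.411(1 - x*/620) = 0.00635·15.3, giving x* = 620·(1 - 0.236) = 473.
From dy/dt = 0: 0.00266·473 - 0.428 = 0.0161z*, so z* = 0.831/0.0161 = 51.6.

x* ≈ 473, y* ≈ 15.3, z* ≈ 51.6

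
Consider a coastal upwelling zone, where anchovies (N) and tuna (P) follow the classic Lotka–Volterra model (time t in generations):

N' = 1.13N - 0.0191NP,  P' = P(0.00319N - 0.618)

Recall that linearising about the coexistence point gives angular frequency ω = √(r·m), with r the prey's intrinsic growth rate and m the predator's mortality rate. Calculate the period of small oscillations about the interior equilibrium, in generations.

T ≈ 7.52 generations

Here r = 1.13 and m = 0.618, so r·m = 0.698.
ω = √0.698 = 0.836 per generation, hence T = 2π/ω ≈ 7.52 generations.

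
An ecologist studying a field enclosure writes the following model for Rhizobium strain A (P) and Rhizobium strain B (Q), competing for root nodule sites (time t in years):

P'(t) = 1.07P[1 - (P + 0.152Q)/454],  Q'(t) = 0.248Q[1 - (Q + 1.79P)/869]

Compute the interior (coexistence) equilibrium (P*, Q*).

Setting both brackets to zero gives the nullclines P + 0.152Q = 454 and 1.79P + Q = 869.
Substituting Q = 869 - 1.79P into the first: P(1 - 0.152·1.79) = 454 - 0.152·869.
So P* = 322/0.728 = 442, and then Q* = 869 - 1.79·442 = 77.4.

P* ≈ 442, Q* ≈ 77.4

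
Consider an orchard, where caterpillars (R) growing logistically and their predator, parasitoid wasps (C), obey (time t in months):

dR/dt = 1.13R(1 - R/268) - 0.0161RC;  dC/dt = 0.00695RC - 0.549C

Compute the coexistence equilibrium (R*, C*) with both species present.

From dC/dt = 0 with C > 0: 0.00695R* = 0.549, so R* = 79.
Substitute into dR/dt = 0: 1.13(1 - 79/268) = 0.0161C*.
The bracket is 0.705, giving C* = 0.797/0.0161 = 49.5.

R* ≈ 79, C* ≈ 49.5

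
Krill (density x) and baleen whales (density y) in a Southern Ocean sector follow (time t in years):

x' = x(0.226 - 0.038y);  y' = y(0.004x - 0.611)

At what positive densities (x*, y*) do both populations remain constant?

Set dy/dt = 0 with y > 0: 0.004x - 0.611 = 0, so x* = 0.611/0.004 = 153.
Set dx/dt = 0 with x > 0: 0.226 - 0.038y = 0, so y* = 0.226/0.038 = 5.95.

x* ≈ 153, y* ≈ 5.95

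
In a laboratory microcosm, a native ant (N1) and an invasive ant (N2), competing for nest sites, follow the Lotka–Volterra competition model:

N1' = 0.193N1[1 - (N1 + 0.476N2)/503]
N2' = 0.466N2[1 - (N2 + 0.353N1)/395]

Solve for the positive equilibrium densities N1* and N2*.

Setting both brackets to zero gives the nullclines N1 + 0.476N2 = 503 and 0.353N1 + N2 = 395.
Substituting N2 = 395 - 0.353N1 into the first: N1(1 - 0.476·0.353) = 503 - 0.476·395.
So N1* = 315/0.832 = 379, and then N2* = 395 - 0.353·379 = 261.

N1* ≈ 379, N2* ≈ 261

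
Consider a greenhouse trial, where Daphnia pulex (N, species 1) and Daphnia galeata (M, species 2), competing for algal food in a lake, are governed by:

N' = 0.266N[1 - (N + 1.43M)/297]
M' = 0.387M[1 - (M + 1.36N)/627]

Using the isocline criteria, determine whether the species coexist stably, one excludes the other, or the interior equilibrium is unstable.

species 2 excludes species 1

Compare the nullcline intercepts: K1/α12 = 297/1.43 = 208 < K2 = 627; K2/α21 = 627/1.36 = 461 > K1 = 297.
Since the inequalities point opposite ways, species 2 can invade but species 1 cannot.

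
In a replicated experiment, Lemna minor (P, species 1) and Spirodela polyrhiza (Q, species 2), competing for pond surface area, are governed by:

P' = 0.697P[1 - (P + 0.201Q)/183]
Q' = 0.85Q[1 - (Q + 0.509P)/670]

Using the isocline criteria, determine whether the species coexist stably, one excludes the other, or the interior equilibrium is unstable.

Compare the nullcline intercepts: K1/α12 = 183/0.201 = 910 > K2 = 670; K2/α21 = 670/0.509 = 1320 > K1 = 183.
Since both inequalities hold, each species can invade when rare, so the interior equilibrium is stable.

stable coexistence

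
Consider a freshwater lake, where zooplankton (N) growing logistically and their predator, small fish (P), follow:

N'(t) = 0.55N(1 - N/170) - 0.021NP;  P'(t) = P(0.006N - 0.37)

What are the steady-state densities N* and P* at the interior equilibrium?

From dP/dt = 0 with P > 0: 0.006N* = 0.37, so N* = 61.7.
Substitute into dN/dt = 0: 0.55(1 - 61.7/170) = 0.021P*.
The bracket is 0.637, giving P* = 0.35/0.021 = 16.7.

N* ≈ 61.7, P* ≈ 16.7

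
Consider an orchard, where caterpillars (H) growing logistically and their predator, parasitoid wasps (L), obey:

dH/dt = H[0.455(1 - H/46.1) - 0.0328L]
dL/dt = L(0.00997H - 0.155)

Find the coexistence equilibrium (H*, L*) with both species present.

H* ≈ 15.5, L* ≈ 9.19

From dL/dt = 0 with L > 0: 0.00997H* = 0.155, so H* = 15.5.
Substitute into dH/dt = 0: 0.455(1 - 15.5/46.1) = 0.0328L*.
The bracket is 0.663, giving L* = 0.302/0.0328 = 9.19.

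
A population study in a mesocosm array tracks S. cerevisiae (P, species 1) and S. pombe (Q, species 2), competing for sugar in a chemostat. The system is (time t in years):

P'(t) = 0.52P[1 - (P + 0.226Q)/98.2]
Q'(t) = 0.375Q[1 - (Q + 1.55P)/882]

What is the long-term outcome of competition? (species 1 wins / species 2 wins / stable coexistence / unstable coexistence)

species 2 excludes species 1

Compare the nullcline intercepts: K1/α12 = 98.2/0.226 = 435 < K2 = 882; K2/α21 = 882/1.55 = 569 > K1 = 98.2.
Since the inequalities point opposite ways, species 2 can invade but species 1 cannot.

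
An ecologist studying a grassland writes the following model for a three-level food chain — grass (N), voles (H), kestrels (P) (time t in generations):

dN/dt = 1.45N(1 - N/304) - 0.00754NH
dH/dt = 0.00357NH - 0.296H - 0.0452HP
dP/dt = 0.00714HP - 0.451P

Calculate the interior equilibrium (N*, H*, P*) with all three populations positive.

From dP/dt = 0: 0.00714H* = 0.451, so H* = 63.2.
From dN/dt = 0: 1.45(1 - N*/304) = 0.00754·63.2, giving N* = 304·(1 - 0.328) = 204.
From dH/dt = 0: 0.00357·204 - 0.296 = 0.0452P*, so P* = 0.433/0.0452 = 9.58.

N* ≈ 204, H* ≈ 63.2, P* ≈ 9.58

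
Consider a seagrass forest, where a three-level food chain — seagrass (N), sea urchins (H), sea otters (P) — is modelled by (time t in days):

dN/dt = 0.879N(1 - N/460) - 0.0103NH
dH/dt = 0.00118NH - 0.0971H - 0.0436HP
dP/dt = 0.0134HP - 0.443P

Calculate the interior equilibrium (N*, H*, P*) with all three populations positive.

From dP/dt = 0: 0.0134H* = 0.443, so H* = 33.1.
From dN/dt = 0: 0.879(1 - N*/460) = 0.0103·33.1, giving N* = 460·(1 - 0.387) = 282.
From dH/dt = 0: 0.00118·282 - 0.0971 = 0.0436P*, so P* = 0.235/0.0436 = 5.4.

N* ≈ 282, H* ≈ 33.1, P* ≈ 5.4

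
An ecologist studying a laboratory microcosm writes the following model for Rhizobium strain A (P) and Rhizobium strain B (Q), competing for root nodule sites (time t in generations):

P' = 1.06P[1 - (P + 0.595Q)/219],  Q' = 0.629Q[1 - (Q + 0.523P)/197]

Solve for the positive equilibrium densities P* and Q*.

P* ≈ 148, Q* ≈ 120

Setting both brackets to zero gives the nullclines P + 0.595Q = 219 and 0.523P + Q = 197.
Substituting Q = 197 - 0.523P into the first: P(1 - 0.595·0.523) = 219 - 0.595·197.
So P* = 102/0.689 = 148, and then Q* = 197 - 0.523·148 = 120.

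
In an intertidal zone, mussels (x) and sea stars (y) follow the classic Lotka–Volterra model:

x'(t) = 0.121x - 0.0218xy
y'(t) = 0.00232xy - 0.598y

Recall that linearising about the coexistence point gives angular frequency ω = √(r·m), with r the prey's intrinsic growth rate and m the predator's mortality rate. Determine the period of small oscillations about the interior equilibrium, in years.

Here r = 0.121 and m = 0.598, so r·m = 0.0724.
ω = √0.0724 = 0.269 per year, hence T = 2π/ω ≈ 23.4 years.

T ≈ 23.4 years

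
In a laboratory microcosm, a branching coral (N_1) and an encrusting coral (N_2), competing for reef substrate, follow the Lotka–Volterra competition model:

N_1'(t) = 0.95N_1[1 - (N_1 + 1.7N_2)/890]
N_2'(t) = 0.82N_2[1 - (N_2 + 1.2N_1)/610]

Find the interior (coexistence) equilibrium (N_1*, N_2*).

N_1* ≈ 141, N_2* ≈ 440

Setting both brackets to zero gives the nullclines N_1 + 1.7N_2 = 890 and 1.2N_1 + N_2 = 610.
Substituting N_2 = 610 - 1.2N_1 into the first: N_1(1 - 1.7·1.2) = 890 - 1.7·610.
So N_1* = -147/-1.04 = 141, and then N_2* = 610 - 1.2·141 = 440.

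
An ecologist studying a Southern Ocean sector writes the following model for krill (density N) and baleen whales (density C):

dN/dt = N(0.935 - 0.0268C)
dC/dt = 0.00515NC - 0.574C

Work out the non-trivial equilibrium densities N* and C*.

Set dC/dt = 0 with C > 0: 0.00515N - 0.574 = 0, so N* = 0.574/0.00515 = 111.
Set dN/dt = 0 with N > 0: 0.935 - 0.0268C = 0, so C* = 0.935/0.0268 = 34.9.

N* ≈ 111, C* ≈ 34.9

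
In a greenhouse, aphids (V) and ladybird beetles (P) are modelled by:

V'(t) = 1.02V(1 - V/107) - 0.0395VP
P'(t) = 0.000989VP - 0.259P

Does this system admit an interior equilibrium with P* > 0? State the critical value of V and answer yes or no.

The predator equation gives dP/dt > 0 only when V > 0.259/0.000989 = 262.
Without the predator, V → K = 107. Since 107 < 262, the predator cannot invade.

Threshold V = 262; K < 262, so no, the predator goes extinct.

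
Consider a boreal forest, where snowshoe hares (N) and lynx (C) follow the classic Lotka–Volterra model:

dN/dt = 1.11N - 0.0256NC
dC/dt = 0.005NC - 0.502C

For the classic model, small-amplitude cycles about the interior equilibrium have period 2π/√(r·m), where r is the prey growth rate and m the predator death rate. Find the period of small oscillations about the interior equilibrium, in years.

T ≈ 8.42 years

Here r = 1.11 and m = 0.502, so r·m = 0.557.
ω = √0.557 = 0.746 per year, hence T = 2π/ω ≈ 8.42 years.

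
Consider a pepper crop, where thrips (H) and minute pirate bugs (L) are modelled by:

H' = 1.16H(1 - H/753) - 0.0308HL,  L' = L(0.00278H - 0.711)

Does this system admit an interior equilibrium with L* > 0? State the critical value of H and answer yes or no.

The predator equation gives dL/dt > 0 only when H > 0.711/0.00278 = 256.
Without the predator, H → K = 753. Since 753 > 256, the predator can invade and persist.

Threshold H = 256; K > 256, so yes, the predator persists.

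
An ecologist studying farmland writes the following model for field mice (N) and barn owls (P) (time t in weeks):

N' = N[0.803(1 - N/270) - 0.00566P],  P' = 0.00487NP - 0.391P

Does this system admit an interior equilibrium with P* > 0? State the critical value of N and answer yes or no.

Threshold N = 80.3; K > 80.3, so yes, the predator persists.

The predator equation gives dP/dt > 0 only when N > 0.391/0.00487 = 80.3.
Without the predator, N → K = 270. Since 270 > 80.3, the predator can invade and persist.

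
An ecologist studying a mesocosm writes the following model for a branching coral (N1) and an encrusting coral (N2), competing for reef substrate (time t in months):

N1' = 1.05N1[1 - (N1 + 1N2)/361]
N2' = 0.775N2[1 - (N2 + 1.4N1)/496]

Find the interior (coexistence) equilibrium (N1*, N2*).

N1* ≈ 338, N2* ≈ 23.5

Setting both brackets to zero gives the nullclines N1 + 1N2 = 361 and 1.4N1 + N2 = 496.
Substituting N2 = 496 - 1.4N1 into the first: N1(1 - 1·1.4) = 361 - 1·496.
So N1* = -135/-0.4 = 338, and then N2* = 496 - 1.4·338 = 23.5.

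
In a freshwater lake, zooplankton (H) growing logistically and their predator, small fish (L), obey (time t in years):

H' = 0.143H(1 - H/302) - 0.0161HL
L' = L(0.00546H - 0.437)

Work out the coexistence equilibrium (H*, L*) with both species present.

H* ≈ 80, L* ≈ 6.53

From dL/dt = 0 with L > 0: 0.00546H* = 0.437, so H* = 80.
Substitute into dH/dt = 0: 0.143(1 - 80/302) = 0.0161L*.
The bracket is 0.735, giving L* = 0.105/0.0161 = 6.53.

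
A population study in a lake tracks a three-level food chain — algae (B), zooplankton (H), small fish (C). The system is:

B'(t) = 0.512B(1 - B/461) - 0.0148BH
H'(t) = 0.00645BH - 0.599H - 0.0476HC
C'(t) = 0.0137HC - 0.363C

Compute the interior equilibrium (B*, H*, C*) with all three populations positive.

From dC/dt = 0: 0.0137H* = 0.363, so H* = 26.5.
From dB/dt = 0: 0.512(1 - B*/461) = 0.0148·26.5, giving B* = 461·(1 - 0.766) = 108.
From dH/dt = 0: 0.00645·108 - 0.599 = 0.0476C*, so C* = 0.0971/0.0476 = 2.04.

B* ≈ 108, H* ≈ 26.5, C* ≈ 2.04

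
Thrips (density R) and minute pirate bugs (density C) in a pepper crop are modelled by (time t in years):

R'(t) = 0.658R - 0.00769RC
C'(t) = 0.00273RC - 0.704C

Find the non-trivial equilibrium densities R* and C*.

Set dC/dt = 0 with C > 0: 0.00273R - 0.704 = 0, so R* = 0.704/0.00273 = 258.
Set dR/dt = 0 with R > 0: 0.658 - 0.00769C = 0, so C* = 0.658/0.00769 = 85.6.

R* ≈ 258, C* ≈ 85.6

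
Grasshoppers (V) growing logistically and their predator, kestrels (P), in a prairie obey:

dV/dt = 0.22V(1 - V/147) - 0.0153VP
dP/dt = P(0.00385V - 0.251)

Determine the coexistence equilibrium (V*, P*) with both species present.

V* ≈ 65.2, P* ≈ 8

From dP/dt = 0 with P > 0: 0.00385V* = 0.251, so V* = 65.2.
Substitute into dV/dt = 0: 0.22(1 - 65.2/147) = 0.0153P*.
The bracket is 0.556, giving P* = 0.122/0.0153 = 8.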